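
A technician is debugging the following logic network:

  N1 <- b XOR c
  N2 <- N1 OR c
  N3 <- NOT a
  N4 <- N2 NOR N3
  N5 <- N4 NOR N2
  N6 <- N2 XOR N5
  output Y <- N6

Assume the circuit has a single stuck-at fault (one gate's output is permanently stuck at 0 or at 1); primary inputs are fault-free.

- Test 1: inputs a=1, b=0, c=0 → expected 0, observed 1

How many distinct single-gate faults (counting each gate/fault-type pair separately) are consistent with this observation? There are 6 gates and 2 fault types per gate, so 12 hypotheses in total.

6

Fault-free: N1=0, N2=0, N3=0, N4=1, N5=0, N6=0 → 0. Observed 1.
  N1 stuck-at-0: output 0 ✗
  N1 stuck-at-1: output 1 ✓
  N2 stuck-at-0: output 0 ✗
  N2 stuck-at-1: output 1 ✓
  N3 stuck-at-0: output 0 ✗
  N3 stuck-at-1: output 1 ✓
  N4 stuck-at-0: output 1 ✓
  N4 stuck-at-1: output 0 ✗
  N5 stuck-at-0: output 0 ✗
  N5 stuck-at-1: output 1 ✓
  N6 stuck-at-0: output 0 ✗
  N6 stuck-at-1: output 1 ✓
Consistent faults: {N1 stuck-at-1, N2 stuck-at-1, N3 stuck-at-1, N4 stuck-at-0, N5 stuck-at-1, N6 stuck-at-1} — 6 in all.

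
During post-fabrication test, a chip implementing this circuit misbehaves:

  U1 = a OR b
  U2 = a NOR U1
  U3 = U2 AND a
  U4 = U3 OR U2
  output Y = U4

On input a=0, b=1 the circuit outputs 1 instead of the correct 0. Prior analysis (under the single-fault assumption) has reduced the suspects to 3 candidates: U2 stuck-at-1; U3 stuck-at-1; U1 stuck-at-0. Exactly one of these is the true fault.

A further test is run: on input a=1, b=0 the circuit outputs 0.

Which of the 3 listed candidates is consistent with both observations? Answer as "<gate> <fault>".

U1 stuck-at-0

Evaluate each candidate on input a=1, b=0:
  U2 stuck-at-1: U1=1, U2=1 [stuck-at-1], U3=1, U4=1 → 1 — eliminated
  U3 stuck-at-1: U1=1, U2=0, U3=1 [stuck-at-1], U4=1 → 1 — eliminated
  U1 stuck-at-0: U1=0 [stuck-at-0], U2=0, U3=0, U4=0 → 0 — matches
Only U1 stuck-at-0 reproduces the observed 0.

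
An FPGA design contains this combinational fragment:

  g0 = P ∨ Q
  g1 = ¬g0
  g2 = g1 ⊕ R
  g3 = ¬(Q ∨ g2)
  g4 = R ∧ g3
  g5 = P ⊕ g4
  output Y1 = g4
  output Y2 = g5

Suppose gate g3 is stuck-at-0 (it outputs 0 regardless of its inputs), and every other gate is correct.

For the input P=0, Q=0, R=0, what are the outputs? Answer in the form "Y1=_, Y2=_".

Y1=0, Y2=0

Propagate with g3 forced: g0=0, g1=1, g2=1, g3=0 [stuck-at-0], g4=0, g5=0.
So the outputs are Y1=0, Y2=0. (Same as the fault-free value — the fault is masked on this input.)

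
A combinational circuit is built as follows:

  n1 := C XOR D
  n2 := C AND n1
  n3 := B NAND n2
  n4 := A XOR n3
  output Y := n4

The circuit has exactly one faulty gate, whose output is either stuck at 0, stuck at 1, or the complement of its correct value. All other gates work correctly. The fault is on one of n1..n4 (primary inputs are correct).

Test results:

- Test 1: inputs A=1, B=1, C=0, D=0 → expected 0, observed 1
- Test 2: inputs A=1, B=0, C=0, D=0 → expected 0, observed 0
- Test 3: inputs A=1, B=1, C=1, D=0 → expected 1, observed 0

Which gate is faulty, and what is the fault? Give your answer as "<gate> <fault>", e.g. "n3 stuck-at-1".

n2 inverted output

Fault-free values for test 1 (A=1, B=1, C=0, D=0): n1=0, n2=0, n3=1, n4=0, giving Y=0. Observed 1.
Test 1: faults giving observed 1 are {n2 stuck-at-1, n2 inverted output, n3 stuck-at-0, n3 inverted output, n4 stuck-at-1, n4 inverted output}.
Test 2 (A=1, B=0, C=0, D=0): fault-free n1=0, n2=0, n3=1, n4=0 → 0; observed 0. Eliminates n3 stuck-at-0, n3 inverted output, n4 stuck-at-1, n4 inverted output.
Test 3 (A=1, B=1, C=1, D=0): fault-free n1=1, n2=1, n3=0, n4=1 → 1; observed 0. Eliminates n2 stuck-at-1.
Only n2 inverted output is consistent with every test.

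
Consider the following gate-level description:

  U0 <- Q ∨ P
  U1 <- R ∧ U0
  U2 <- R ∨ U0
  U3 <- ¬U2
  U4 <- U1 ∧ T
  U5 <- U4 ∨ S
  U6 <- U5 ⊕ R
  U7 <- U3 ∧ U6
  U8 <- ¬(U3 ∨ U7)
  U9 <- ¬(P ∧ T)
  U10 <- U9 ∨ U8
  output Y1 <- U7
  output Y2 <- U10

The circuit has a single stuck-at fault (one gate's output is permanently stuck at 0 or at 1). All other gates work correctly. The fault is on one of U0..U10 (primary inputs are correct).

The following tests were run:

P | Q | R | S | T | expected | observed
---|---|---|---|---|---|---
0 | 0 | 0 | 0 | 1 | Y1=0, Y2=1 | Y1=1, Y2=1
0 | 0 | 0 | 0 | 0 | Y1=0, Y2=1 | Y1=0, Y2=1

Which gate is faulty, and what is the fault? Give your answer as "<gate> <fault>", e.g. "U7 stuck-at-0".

U1 stuck-at-1

Fault-free values for test 1 (P=0, Q=0, R=0, S=0, T=1): U0=0, U1=0, U2=0, U3=1, U4=0, U5=0, U6=0, U7=0, U8=0, U9=1, U10=1, giving Y1=0, Y2=1. Observed Y1=1, Y2=1.
Test 1: faults giving observed Y1=1, Y2=1 are {U1 stuck-at-1, U4 stuck-at-1, U5 stuck-at-1, U6 stuck-at-1, U7 stuck-at-1}.
Test 2 (P=0, Q=0, R=0, S=0, T=0): fault-free U0=0, U1=0, U2=0, U3=1, U4=0, U5=0, U6=0, U7=0, U8=0, U9=1, U10=1 → Y1=0, Y2=1; observed Y1=0, Y2=1. Eliminates U4 stuck-at-1, U5 stuck-at-1, U6 stuck-at-1, U7 stuck-at-1.
Only U1 stuck-at-1 is consistent with every test.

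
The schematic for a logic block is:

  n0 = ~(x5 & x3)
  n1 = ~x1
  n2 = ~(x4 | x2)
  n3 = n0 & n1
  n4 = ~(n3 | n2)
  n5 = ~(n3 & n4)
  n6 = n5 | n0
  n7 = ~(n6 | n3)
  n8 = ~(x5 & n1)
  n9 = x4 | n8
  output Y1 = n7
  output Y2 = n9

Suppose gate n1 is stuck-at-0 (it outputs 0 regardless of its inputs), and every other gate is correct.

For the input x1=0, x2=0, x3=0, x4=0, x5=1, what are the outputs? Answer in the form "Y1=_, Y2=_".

Y1=0, Y2=1

Propagate with n1 forced: n0=1, n1=0 [stuck-at-0], n2=1, n3=0, n4=0, n5=1, n6=1, n7=0, n8=1, n9=1.
So the outputs are Y1=0, Y2=1. (Without the fault they would be Y1=0, Y2=0.)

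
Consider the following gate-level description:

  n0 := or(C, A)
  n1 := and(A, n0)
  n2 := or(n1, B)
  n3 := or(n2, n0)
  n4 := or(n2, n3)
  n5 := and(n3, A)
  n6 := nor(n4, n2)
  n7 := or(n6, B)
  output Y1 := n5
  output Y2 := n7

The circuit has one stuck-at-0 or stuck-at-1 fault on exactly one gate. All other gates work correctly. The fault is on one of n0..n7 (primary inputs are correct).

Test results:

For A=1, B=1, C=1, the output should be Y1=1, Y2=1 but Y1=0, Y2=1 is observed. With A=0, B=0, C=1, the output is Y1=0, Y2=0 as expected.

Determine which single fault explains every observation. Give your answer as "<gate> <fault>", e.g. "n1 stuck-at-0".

n5 stuck-at-0

Fault-free values for test 1 (A=1, B=1, C=1): n0=1, n1=1, n2=1, n3=1, n4=1, n5=1, n6=0, n7=1, giving Y1=1, Y2=1. Observed Y1=0, Y2=1.
Test 1: faults giving observed Y1=0, Y2=1 are {n3 stuck-at-0, n5 stuck-at-0}.
Test 2 (A=0, B=0, C=1): fault-free n0=1, n1=0, n2=0, n3=1, n4=1, n5=0, n6=0, n7=0 → Y1=0, Y2=0; observed Y1=0, Y2=0. Eliminates n3 stuck-at-0.
Only n5 stuck-at-0 is consistent with every test.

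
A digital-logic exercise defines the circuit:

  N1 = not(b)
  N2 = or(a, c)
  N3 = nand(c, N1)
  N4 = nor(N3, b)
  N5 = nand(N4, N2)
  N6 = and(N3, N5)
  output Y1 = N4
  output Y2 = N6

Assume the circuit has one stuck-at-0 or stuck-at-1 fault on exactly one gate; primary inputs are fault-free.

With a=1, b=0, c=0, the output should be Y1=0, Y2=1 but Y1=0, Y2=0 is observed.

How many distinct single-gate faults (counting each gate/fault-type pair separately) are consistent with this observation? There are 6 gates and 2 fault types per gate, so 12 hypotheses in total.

2

Fault-free: N1=1, N2=1, N3=1, N4=0, N5=1, N6=1 → Y1=0, Y2=1. Observed Y1=0, Y2=0.
  N1 stuck-at-0: output Y1=0, Y2=1 ✗
  N1 stuck-at-1: output Y1=0, Y2=1 ✗
  N2 stuck-at-0: output Y1=0, Y2=1 ✗
  N2 stuck-at-1: output Y1=0, Y2=1 ✗
  N3 stuck-at-0: output Y1=1, Y2=0 ✗
  N3 stuck-at-1: output Y1=0, Y2=1 ✗
  N4 stuck-at-0: output Y1=0, Y2=1 ✗
  N4 stuck-at-1: output Y1=1, Y2=0 ✗
  N5 stuck-at-0: output Y1=0, Y2=0 ✓
  N5 stuck-at-1: output Y1=0, Y2=1 ✗
  N6 stuck-at-0: output Y1=0, Y2=0 ✓
  N6 stuck-at-1: output Y1=0, Y2=1 ✗
Consistent faults: {N5 stuck-at-0, N6 stuck-at-0} — 2 in all.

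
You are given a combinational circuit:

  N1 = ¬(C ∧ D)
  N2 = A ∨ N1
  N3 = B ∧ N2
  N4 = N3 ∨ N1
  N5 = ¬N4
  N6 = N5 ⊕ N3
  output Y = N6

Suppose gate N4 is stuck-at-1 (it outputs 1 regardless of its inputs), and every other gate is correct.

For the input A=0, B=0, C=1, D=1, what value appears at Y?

0

Propagate with N4 forced: N1=0, N2=0, N3=0, N4=1 [stuck-at-1], N5=0, N6=0.
So Y = 0. (Without the fault it would be 1.)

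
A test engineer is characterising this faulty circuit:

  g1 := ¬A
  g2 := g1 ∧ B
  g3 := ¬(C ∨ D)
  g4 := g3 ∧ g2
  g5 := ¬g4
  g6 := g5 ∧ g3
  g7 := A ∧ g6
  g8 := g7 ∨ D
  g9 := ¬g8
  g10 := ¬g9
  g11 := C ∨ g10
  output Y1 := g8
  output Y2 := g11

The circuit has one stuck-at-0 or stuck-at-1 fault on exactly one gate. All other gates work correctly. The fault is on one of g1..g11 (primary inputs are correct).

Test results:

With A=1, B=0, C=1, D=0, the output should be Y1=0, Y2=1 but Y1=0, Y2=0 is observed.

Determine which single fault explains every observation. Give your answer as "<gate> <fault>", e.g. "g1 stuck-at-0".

Fault-free values for test 1 (A=1, B=0, C=1, D=0): g1=0, g2=0, g3=0, g4=0, g5=1, g6=0, g7=0, g8=0, g9=1, g10=0, g11=1, giving Y1=0, Y2=1. Observed Y1=0, Y2=0.
Test 1: faults giving observed Y1=0, Y2=0 are {g11 stuck-at-0}.
Only g11 stuck-at-0 is consistent with every test.

g11 stuck-at-0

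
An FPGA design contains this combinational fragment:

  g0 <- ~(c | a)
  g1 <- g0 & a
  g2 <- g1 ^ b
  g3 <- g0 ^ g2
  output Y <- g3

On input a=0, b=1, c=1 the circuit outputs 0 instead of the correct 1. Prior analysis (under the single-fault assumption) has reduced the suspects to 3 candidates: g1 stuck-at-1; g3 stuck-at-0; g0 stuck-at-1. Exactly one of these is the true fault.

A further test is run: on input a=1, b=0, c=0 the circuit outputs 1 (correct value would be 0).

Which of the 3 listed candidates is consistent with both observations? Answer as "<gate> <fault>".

g1 stuck-at-1

Evaluate each candidate on input a=1, b=0, c=0:
  g1 stuck-at-1: g0=0, g1=1 [stuck-at-1], g2=1, g3=1 → 1 — matches
  g3 stuck-at-0: g0=0, g1=0, g2=0, g3=0 [stuck-at-0] → 0 — eliminated
  g0 stuck-at-1: g0=1 [stuck-at-1], g1=1, g2=1, g3=0 → 0 — eliminated
Only g1 stuck-at-1 reproduces the observed 1.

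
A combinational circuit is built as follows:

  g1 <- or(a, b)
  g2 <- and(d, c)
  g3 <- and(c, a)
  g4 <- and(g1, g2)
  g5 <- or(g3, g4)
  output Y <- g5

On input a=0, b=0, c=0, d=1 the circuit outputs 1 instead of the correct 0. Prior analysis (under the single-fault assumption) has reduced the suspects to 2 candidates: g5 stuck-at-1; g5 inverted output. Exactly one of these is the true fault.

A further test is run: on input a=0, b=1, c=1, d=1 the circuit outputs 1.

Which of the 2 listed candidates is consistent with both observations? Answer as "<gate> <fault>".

Evaluate each candidate on input a=0, b=1, c=1, d=1:
  g5 stuck-at-1: g1=1, g2=1, g3=0, g4=1, g5=1 [stuck-at-1] → 1 — matches
  g5 inverted output: g1=1, g2=1, g3=0, g4=1, g5=0 [inverted output] → 0 — eliminated
Only g5 stuck-at-1 reproduces the observed 1.

g5 stuck-at-1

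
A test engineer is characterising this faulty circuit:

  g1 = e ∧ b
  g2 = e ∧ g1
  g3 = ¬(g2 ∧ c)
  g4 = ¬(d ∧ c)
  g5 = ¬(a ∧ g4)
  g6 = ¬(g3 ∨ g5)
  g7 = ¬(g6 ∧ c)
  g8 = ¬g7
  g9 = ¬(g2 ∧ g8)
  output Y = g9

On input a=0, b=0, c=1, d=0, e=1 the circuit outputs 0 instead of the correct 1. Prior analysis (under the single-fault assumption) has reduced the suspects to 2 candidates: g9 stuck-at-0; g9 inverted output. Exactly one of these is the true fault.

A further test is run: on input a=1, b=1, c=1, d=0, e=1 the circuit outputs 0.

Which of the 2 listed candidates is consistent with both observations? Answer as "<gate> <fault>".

g9 stuck-at-0

Evaluate each candidate on input a=1, b=1, c=1, d=0, e=1:
  g9 stuck-at-0: g1=1, g2=1, g3=0, g4=1, g5=0, g6=1, g7=0, g8=1, g9=0 [stuck-at-0] → 0 — matches
  g9 inverted output: g1=1, g2=1, g3=0, g4=1, g5=0, g6=1, g7=0, g8=1, g9=1 [inverted output] → 1 — eliminated
Only g9 stuck-at-0 reproduces the observed 0.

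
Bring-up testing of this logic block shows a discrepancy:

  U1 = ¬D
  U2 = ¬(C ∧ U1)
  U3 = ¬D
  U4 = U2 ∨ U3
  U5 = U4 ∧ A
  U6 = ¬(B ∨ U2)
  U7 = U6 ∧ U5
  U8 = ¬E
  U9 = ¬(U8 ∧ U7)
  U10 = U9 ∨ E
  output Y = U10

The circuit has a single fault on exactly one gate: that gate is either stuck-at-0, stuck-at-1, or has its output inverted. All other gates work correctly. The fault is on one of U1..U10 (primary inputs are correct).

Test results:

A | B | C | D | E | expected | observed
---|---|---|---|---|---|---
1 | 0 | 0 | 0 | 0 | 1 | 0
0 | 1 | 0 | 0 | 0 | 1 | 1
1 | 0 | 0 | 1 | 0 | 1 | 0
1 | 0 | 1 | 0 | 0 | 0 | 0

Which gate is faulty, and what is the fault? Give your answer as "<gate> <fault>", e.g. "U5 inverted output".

U6 stuck-at-1

Fault-free values for test 1 (A=1, B=0, C=0, D=0, E=0): U1=1, U2=1, U3=1, U4=1, U5=1, U6=0, U7=0, U8=1, U9=1, U10=1, giving Y=1. Observed 0.
Test 1: faults giving observed 0 are {U2 stuck-at-0, U2 inverted output, U6 stuck-at-1, U6 inverted output, U7 stuck-at-1, U7 inverted output, U9 stuck-at-0, U9 inverted output, U10 stuck-at-0, U10 inverted output}.
Test 2 (A=0, B=1, C=0, D=0, E=0): fault-free U1=1, U2=1, U3=1, U4=1, U5=0, U6=0, U7=0, U8=1, U9=1, U10=1 → 1; observed 1. Eliminates U7 stuck-at-1, U7 inverted output, U9 stuck-at-0, U9 inverted output, U10 stuck-at-0, U10 inverted output.
Test 3 (A=1, B=0, C=0, D=1, E=0): fault-free U1=0, U2=1, U3=0, U4=1, U5=1, U6=0, U7=0, U8=1, U9=1, U10=1 → 1; observed 0. Eliminates U2 stuck-at-0, U2 inverted output.
Test 4 (A=1, B=0, C=1, D=0, E=0): fault-free U1=1, U2=0, U3=1, U4=1, U5=1, U6=1, U7=1, U8=1, U9=0, U10=0 → 0; observed 0. Eliminates U6 inverted output.
Only U6 stuck-at-1 is consistent with every test.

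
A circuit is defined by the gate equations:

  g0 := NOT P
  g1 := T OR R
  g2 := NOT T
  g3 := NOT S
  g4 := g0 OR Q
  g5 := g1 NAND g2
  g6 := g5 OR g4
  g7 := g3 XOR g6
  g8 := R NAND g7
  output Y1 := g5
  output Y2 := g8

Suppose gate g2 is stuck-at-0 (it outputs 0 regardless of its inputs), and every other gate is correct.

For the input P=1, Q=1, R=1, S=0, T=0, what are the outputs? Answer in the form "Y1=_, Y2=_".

Propagate with g2 forced: g0=0, g1=1, g2=0 [stuck-at-0], g3=1, g4=1, g5=1, g6=1, g7=0, g8=1.
So the outputs are Y1=1, Y2=1. (Without the fault they would be Y1=0, Y2=1.)

Y1=1, Y2=1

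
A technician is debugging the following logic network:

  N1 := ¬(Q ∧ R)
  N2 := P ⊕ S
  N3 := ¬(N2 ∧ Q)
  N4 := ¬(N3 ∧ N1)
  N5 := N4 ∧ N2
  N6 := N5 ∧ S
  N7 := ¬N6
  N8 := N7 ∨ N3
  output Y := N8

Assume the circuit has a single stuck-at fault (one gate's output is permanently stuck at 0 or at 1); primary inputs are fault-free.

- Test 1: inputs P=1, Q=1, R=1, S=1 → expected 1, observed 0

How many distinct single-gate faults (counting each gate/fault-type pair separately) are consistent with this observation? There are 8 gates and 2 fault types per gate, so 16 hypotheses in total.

2

Fault-free: N1=0, N2=0, N3=1, N4=1, N5=0, N6=0, N7=1, N8=1 → 1. Observed 0.
  N1: none of the 2 fault types match ✗
  N2: stuck-at-1 ✓; others ✗
  N3: none of the 2 fault types match ✗
  N4: none of the 2 fault types match ✗
  N5: none of the 2 fault types match ✗
  N6: none of the 2 fault types match ✗
  N7: none of the 2 fault types match ✗
  N8: stuck-at-0 ✓; others ✗
Consistent faults: {N2 stuck-at-1, N8 stuck-at-0} — 2 in all.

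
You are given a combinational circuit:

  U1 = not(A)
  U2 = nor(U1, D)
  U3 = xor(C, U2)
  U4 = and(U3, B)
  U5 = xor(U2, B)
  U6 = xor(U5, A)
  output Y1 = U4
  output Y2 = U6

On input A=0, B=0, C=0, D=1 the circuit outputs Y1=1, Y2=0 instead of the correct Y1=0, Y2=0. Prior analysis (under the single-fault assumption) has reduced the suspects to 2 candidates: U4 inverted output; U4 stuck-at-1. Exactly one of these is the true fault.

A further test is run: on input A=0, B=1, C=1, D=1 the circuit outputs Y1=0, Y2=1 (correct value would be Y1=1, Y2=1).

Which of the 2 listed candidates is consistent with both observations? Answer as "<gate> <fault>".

Evaluate each candidate on input A=0, B=1, C=1, D=1:
  U4 inverted output: U1=1, U2=0, U3=1, U4=0 [inverted output], U5=1, U6=1 → Y1=0, Y2=1 — matches
  U4 stuck-at-1: U1=1, U2=0, U3=1, U4=1 [stuck-at-1], U5=1, U6=1 → Y1=1, Y2=1 — eliminated
Only U4 inverted output reproduces the observed Y1=0, Y2=1.

U4 inverted output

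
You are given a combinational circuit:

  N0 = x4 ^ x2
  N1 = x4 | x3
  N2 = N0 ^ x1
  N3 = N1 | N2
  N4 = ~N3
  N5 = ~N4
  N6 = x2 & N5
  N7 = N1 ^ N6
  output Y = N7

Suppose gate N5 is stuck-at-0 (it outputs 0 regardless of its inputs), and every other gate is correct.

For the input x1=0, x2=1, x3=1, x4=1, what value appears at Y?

1

Propagate with N5 forced: N0=0, N1=1, N2=0, N3=1, N4=0, N5=0 [stuck-at-0], N6=0, N7=1.
So Y = 1. (Without the fault it would be 0.)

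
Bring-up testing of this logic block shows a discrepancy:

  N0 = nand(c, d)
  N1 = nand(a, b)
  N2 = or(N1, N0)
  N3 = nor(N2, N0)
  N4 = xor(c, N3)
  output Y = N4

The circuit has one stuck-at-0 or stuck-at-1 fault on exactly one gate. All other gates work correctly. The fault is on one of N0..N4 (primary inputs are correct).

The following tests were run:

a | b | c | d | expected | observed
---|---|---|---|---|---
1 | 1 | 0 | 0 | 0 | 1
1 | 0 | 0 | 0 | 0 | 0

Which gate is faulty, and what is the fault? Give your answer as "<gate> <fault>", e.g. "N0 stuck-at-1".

Fault-free values for test 1 (a=1, b=1, c=0, d=0): N0=1, N1=0, N2=1, N3=0, N4=0, giving Y=0. Observed 1.
Test 1: faults giving observed 1 are {N0 stuck-at-0, N3 stuck-at-1, N4 stuck-at-1}.
Test 2 (a=1, b=0, c=0, d=0): fault-free N0=1, N1=1, N2=1, N3=0, N4=0 → 0; observed 0. Eliminates N3 stuck-at-1, N4 stuck-at-1.
Only N0 stuck-at-0 is consistent with every test.

N0 stuck-at-0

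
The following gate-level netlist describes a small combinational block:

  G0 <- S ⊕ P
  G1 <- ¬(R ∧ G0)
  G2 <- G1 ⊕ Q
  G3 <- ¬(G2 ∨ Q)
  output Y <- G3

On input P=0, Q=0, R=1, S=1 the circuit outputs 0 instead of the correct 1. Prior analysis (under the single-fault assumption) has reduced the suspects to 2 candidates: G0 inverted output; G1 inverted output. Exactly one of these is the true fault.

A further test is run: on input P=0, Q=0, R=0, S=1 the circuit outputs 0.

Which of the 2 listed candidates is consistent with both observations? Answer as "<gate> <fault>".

G0 inverted output

Evaluate each candidate on input P=0, Q=0, R=0, S=1:
  G0 inverted output: G0=0 [inverted output], G1=1, G2=1, G3=0 → 0 — matches
  G1 inverted output: G0=1, G1=0 [inverted output], G2=0, G3=1 → 1 — eliminated
Only G0 inverted output reproduces the observed 0.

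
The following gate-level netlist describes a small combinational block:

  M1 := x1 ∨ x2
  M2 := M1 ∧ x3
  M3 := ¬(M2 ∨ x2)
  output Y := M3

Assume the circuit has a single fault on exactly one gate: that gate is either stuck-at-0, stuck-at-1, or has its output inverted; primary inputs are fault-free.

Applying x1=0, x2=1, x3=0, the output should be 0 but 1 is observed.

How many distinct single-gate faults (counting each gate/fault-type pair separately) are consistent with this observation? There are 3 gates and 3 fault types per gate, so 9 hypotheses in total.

2

Fault-free: M1=1, M2=0, M3=0 → 0. Observed 1.
  M1 stuck-at-0: output 0 ✗
  M1 stuck-at-1: output 0 ✗
  M1 inverted output: output 0 ✗
  M2 stuck-at-0: output 0 ✗
  M2 stuck-at-1: output 0 ✗
  M2 inverted output: output 0 ✗
  M3 stuck-at-0: output 0 ✗
  M3 stuck-at-1: output 1 ✓
  M3 inverted output: output 1 ✓
Consistent faults: {M3 stuck-at-1, M3 inverted output} — 2 in all.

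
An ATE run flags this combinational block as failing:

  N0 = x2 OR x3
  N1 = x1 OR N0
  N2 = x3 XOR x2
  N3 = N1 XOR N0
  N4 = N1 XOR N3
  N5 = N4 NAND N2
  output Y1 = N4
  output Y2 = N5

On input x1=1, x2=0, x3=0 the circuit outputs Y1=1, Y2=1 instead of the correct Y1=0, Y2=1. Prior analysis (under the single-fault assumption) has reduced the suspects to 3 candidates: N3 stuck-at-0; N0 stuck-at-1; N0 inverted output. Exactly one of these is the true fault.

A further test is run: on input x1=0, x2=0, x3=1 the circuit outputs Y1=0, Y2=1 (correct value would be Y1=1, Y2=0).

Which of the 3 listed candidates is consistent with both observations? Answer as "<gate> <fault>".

N0 inverted output

Evaluate each candidate on input x1=0, x2=0, x3=1:
  N3 stuck-at-0: N0=1, N1=1, N2=1, N3=0 [stuck-at-0], N4=1, N5=0 → Y1=1, Y2=0 — eliminated
  N0 stuck-at-1: N0=1 [stuck-at-1], N1=1, N2=1, N3=0, N4=1, N5=0 → Y1=1, Y2=0 — eliminated
  N0 inverted output: N0=0 [inverted output], N1=0, N2=1, N3=0, N4=0, N5=1 → Y1=0, Y2=1 — matches
Only N0 inverted output reproduces the observed Y1=0, Y2=1.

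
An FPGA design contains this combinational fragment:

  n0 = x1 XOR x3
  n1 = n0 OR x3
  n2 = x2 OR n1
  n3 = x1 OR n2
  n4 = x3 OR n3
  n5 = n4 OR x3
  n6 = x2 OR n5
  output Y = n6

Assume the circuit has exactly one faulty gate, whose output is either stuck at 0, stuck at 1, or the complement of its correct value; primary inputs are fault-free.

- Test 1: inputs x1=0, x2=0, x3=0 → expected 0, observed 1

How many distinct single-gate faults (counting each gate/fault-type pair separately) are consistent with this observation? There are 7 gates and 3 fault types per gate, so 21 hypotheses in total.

14

Fault-free: n0=0, n1=0, n2=0, n3=0, n4=0, n5=0, n6=0 → 0. Observed 1.
  n0: stuck-at-1, inverted output ✓; others ✗
  n1: stuck-at-1, inverted output ✓; others ✗
  n2: stuck-at-1, inverted output ✓; others ✗
  n3: stuck-at-1, inverted output ✓; others ✗
  n4: stuck-at-1, inverted output ✓; others ✗
  n5: stuck-at-1, inverted output ✓; others ✗
  n6: stuck-at-1, inverted output ✓; others ✗
Consistent faults: {n0 stuck-at-1, n0 inverted output, n1 stuck-at-1, n1 inverted output, n2 stuck-at-1, n2 inverted output, n3 stuck-at-1, n3 inverted output, n4 stuck-at-1, n4 inverted output, n5 stuck-at-1, n5 inverted output, n6 stuck-at-1, n6 inverted output} — 14 in all.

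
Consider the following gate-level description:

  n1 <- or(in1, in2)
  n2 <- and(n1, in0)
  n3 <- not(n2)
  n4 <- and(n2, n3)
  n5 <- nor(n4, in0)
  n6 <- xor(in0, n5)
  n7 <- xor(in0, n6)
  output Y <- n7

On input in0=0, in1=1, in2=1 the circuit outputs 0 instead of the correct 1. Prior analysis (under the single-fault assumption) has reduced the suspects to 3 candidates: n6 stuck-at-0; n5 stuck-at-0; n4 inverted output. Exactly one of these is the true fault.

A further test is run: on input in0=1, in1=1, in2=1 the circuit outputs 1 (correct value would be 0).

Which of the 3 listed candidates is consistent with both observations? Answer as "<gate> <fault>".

n6 stuck-at-0

Evaluate each candidate on input in0=1, in1=1, in2=1:
  n6 stuck-at-0: n1=1, n2=1, n3=0, n4=0, n5=0, n6=0 [stuck-at-0], n7=1 → 1 — matches
  n5 stuck-at-0: n1=1, n2=1, n3=0, n4=0, n5=0 [stuck-at-0], n6=1, n7=0 → 0 — eliminated
  n4 inverted output: n1=1, n2=1, n3=0, n4=1 [inverted output], n5=0, n6=1, n7=0 → 0 — eliminated
Only n6 stuck-at-0 reproduces the observed 1.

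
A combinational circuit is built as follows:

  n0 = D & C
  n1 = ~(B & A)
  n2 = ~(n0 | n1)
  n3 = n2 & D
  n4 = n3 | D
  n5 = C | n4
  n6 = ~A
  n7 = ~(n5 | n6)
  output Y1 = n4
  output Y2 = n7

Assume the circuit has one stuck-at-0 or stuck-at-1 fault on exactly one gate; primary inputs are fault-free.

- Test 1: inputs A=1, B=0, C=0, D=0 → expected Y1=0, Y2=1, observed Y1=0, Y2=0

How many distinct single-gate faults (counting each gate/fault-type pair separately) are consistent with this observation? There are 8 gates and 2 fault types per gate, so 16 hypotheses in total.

Fault-free: n0=0, n1=1, n2=0, n3=0, n4=0, n5=0, n6=0, n7=1 → Y1=0, Y2=1. Observed Y1=0, Y2=0.
  n0: none of the 2 fault types match ✗
  n1: none of the 2 fault types match ✗
  n2: none of the 2 fault types match ✗
  n3: none of the 2 fault types match ✗
  n4: none of the 2 fault types match ✗
  n5: stuck-at-1 ✓; others ✗
  n6: stuck-at-1 ✓; others ✗
  n7: stuck-at-0 ✓; others ✗
Consistent faults: {n5 stuck-at-1, n6 stuck-at-1, n7 stuck-at-0} — 3 in all.

3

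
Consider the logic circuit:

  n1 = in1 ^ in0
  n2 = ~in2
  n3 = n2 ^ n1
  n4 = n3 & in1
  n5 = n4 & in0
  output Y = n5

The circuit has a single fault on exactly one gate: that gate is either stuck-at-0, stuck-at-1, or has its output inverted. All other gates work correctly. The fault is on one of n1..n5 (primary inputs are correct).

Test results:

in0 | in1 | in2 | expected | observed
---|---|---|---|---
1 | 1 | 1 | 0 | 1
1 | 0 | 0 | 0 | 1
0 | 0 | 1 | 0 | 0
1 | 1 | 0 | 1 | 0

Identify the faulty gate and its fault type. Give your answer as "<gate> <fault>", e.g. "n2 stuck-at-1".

Fault-free values for test 1 (in0=1, in1=1, in2=1): n1=0, n2=0, n3=0, n4=0, n5=0, giving Y=0. Observed 1.
Test 1: faults giving observed 1 are {n1 stuck-at-1, n1 inverted output, n2 stuck-at-1, n2 inverted output, n3 stuck-at-1, n3 inverted output, n4 stuck-at-1, n4 inverted output, n5 stuck-at-1, n5 inverted output}.
Test 2 (in0=1, in1=0, in2=0): fault-free n1=1, n2=1, n3=0, n4=0, n5=0 → 0; observed 1. Eliminates n1 stuck-at-1, n1 inverted output, n2 stuck-at-1, n2 inverted output, n3 stuck-at-1, n3 inverted output.
Test 3 (in0=0, in1=0, in2=1): fault-free n1=0, n2=0, n3=0, n4=0, n5=0 → 0; observed 0. Eliminates n5 stuck-at-1, n5 inverted output.
Test 4 (in0=1, in1=1, in2=0): fault-free n1=0, n2=1, n3=1, n4=1, n5=1 → 1; observed 0. Eliminates n4 stuck-at-1.
Only n4 inverted output is consistent with every test.

n4 inverted output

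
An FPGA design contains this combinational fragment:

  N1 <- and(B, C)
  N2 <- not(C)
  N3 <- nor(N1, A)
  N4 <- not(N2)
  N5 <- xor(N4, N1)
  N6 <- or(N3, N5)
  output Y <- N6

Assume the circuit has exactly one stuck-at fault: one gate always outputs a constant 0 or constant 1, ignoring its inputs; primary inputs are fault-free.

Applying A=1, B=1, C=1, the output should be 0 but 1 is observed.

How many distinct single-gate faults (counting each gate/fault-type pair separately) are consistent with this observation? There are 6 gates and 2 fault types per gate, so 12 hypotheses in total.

Fault-free: N1=1, N2=0, N3=0, N4=1, N5=0, N6=0 → 0. Observed 1.
  N1 stuck-at-0: output 1 ✓
  N1 stuck-at-1: output 0 ✗
  N2 stuck-at-0: output 0 ✗
  N2 stuck-at-1: output 1 ✓
  N3 stuck-at-0: output 0 ✗
  N3 stuck-at-1: output 1 ✓
  N4 stuck-at-0: output 1 ✓
  N4 stuck-at-1: output 0 ✗
  N5 stuck-at-0: output 0 ✗
  N5 stuck-at-1: output 1 ✓
  N6 stuck-at-0: output 0 ✗
  N6 stuck-at-1: output 1 ✓
Consistent faults: {N1 stuck-at-0, N2 stuck-at-1, N3 stuck-at-1, N4 stuck-at-0, N5 stuck-at-1, N6 stuck-at-1} — 6 in all.

6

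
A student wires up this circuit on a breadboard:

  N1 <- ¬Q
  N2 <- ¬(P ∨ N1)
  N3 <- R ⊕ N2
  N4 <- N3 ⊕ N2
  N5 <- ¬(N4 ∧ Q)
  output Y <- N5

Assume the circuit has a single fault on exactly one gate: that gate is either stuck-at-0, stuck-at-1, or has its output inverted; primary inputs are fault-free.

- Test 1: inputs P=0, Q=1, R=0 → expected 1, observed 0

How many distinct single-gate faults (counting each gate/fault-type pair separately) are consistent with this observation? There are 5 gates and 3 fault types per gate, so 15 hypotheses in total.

6

Fault-free: N1=0, N2=1, N3=1, N4=0, N5=1 → 1. Observed 0.
  N1: none of the 3 fault types match ✗
  N2: none of the 3 fault types match ✗
  N3: stuck-at-0, inverted output ✓; others ✗
  N4: stuck-at-1, inverted output ✓; others ✗
  N5: stuck-at-0, inverted output ✓; others ✗
Consistent faults: {N3 stuck-at-0, N3 inverted output, N4 stuck-at-1, N4 inverted output, N5 stuck-at-0, N5 inverted output} — 6 in all.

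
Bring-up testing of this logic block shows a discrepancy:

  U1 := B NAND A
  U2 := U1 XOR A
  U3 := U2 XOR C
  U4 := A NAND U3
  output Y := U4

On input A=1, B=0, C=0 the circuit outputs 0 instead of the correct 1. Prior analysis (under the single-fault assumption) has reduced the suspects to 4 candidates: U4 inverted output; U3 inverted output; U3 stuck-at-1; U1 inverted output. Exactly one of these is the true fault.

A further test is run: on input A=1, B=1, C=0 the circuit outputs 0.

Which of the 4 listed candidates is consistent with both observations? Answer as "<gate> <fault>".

Evaluate each candidate on input A=1, B=1, C=0:
  U4 inverted output: U1=0, U2=1, U3=1, U4=1 [inverted output] → 1 — eliminated
  U3 inverted output: U1=0, U2=1, U3=0 [inverted output], U4=1 → 1 — eliminated
  U3 stuck-at-1: U1=0, U2=1, U3=1 [stuck-at-1], U4=0 → 0 — matches
  U1 inverted output: U1=1 [inverted output], U2=0, U3=0, U4=1 → 1 — eliminated
Only U3 stuck-at-1 reproduces the observed 0.

U3 stuck-at-1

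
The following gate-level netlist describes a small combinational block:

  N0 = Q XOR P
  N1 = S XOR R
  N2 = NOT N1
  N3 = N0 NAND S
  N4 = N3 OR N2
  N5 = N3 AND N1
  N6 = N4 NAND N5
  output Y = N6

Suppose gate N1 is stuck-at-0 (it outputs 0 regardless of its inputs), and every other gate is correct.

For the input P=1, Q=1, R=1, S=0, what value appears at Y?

1

Propagate with N1 forced: N0=0, N1=0 [stuck-at-0], N2=1, N3=1, N4=1, N5=0, N6=1.
So Y = 1. (Without the fault it would be 0.)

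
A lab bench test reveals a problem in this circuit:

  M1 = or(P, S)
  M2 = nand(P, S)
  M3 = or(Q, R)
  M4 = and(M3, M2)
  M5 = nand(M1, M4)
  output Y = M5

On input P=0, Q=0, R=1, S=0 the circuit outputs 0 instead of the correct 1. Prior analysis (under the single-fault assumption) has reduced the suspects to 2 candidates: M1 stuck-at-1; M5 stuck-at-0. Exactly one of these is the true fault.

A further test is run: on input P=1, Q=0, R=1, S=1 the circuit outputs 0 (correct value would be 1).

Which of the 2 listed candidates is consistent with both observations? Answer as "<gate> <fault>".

Evaluate each candidate on input P=1, Q=0, R=1, S=1:
  M1 stuck-at-1: M1=1 [stuck-at-1], M2=0, M3=1, M4=0, M5=1 → 1 — eliminated
  M5 stuck-at-0: M1=1, M2=0, M3=1, M4=0, M5=0 [stuck-at-0] → 0 — matches
Only M5 stuck-at-0 reproduces the observed 0.

M5 stuck-at-0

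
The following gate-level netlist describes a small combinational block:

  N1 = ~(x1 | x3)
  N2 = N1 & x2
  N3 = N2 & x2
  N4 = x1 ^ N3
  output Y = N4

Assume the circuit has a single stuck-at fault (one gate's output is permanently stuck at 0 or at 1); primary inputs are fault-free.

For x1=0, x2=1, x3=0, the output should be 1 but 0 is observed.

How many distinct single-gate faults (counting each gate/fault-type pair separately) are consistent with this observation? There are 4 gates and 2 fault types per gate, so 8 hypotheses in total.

4

Fault-free: N1=1, N2=1, N3=1, N4=1 → 1. Observed 0.
  N1 stuck-at-0: output 0 ✓
  N1 stuck-at-1: output 1 ✗
  N2 stuck-at-0: output 0 ✓
  N2 stuck-at-1: output 1 ✗
  N3 stuck-at-0: output 0 ✓
  N3 stuck-at-1: output 1 ✗
  N4 stuck-at-0: output 0 ✓
  N4 stuck-at-1: output 1 ✗
Consistent faults: {N1 stuck-at-0, N2 stuck-at-0, N3 stuck-at-0, N4 stuck-at-0} — 4 in all.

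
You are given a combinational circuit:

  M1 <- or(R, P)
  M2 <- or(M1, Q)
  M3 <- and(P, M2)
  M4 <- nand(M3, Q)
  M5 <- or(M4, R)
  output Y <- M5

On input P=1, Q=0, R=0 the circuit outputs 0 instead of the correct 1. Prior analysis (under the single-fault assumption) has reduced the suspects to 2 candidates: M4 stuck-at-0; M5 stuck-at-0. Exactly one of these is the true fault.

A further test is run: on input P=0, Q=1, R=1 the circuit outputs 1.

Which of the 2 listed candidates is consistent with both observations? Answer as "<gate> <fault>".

M4 stuck-at-0

Evaluate each candidate on input P=0, Q=1, R=1:
  M4 stuck-at-0: M1=1, M2=1, M3=0, M4=0 [stuck-at-0], M5=1 → 1 — matches
  M5 stuck-at-0: M1=1, M2=1, M3=0, M4=1, M5=0 [stuck-at-0] → 0 — eliminated
Only M4 stuck-at-0 reproduces the observed 1.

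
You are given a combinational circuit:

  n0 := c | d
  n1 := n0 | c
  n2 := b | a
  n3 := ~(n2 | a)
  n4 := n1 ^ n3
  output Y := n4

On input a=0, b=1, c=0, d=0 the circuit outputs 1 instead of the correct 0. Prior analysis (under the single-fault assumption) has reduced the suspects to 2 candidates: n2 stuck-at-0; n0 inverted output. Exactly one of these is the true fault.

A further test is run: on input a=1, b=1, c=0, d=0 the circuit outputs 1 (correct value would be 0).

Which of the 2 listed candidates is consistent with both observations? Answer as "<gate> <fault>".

Evaluate each candidate on input a=1, b=1, c=0, d=0:
  n2 stuck-at-0: n0=0, n1=0, n2=0 [stuck-at-0], n3=0, n4=0 → 0 — eliminated
  n0 inverted output: n0=1 [inverted output], n1=1, n2=1, n3=0, n4=1 → 1 — matches
Only n0 inverted output reproduces the observed 1.

n0 inverted output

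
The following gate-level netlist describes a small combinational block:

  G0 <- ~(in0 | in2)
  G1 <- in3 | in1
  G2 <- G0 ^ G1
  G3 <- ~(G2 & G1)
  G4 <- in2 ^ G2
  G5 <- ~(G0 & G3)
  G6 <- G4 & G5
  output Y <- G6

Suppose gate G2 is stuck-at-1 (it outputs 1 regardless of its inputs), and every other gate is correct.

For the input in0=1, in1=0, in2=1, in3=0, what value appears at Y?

0

Propagate with G2 forced: G0=0, G1=0, G2=1 [stuck-at-1], G3=1, G4=0, G5=1, G6=0.
So Y = 0. (Without the fault it would be 1.)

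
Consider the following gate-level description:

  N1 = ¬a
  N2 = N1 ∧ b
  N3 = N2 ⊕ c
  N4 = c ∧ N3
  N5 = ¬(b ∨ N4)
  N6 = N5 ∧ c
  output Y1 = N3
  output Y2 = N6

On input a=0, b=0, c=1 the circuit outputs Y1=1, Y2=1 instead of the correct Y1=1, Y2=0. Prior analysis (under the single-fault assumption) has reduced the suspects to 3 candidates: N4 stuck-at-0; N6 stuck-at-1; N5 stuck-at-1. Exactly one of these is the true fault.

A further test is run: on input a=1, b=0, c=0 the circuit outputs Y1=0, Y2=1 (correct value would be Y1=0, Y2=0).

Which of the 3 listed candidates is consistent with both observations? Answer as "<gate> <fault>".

Evaluate each candidate on input a=1, b=0, c=0:
  N4 stuck-at-0: N1=0, N2=0, N3=0, N4=0 [stuck-at-0], N5=1, N6=0 → Y1=0, Y2=0 — eliminated
  N6 stuck-at-1: N1=0, N2=0, N3=0, N4=0, N5=1, N6=1 [stuck-at-1] → Y1=0, Y2=1 — matches
  N5 stuck-at-1: N1=0, N2=0, N3=0, N4=0, N5=1 [stuck-at-1], N6=0 → Y1=0, Y2=0 — eliminated
Only N6 stuck-at-1 reproduces the observed Y1=0, Y2=1.

N6 stuck-at-1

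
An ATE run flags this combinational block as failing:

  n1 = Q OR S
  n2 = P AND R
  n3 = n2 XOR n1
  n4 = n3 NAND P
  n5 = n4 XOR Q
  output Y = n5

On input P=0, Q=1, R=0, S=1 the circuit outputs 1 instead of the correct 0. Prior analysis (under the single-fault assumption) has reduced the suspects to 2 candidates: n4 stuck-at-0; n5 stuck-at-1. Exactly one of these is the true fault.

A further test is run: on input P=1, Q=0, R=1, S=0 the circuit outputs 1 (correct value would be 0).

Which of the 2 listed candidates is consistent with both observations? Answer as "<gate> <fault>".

n5 stuck-at-1

Evaluate each candidate on input P=1, Q=0, R=1, S=0:
  n4 stuck-at-0: n1=0, n2=1, n3=1, n4=0 [stuck-at-0], n5=0 → 0 — eliminated
  n5 stuck-at-1: n1=0, n2=1, n3=1, n4=0, n5=1 [stuck-at-1] → 1 — matches
Only n5 stuck-at-1 reproduces the observed 1.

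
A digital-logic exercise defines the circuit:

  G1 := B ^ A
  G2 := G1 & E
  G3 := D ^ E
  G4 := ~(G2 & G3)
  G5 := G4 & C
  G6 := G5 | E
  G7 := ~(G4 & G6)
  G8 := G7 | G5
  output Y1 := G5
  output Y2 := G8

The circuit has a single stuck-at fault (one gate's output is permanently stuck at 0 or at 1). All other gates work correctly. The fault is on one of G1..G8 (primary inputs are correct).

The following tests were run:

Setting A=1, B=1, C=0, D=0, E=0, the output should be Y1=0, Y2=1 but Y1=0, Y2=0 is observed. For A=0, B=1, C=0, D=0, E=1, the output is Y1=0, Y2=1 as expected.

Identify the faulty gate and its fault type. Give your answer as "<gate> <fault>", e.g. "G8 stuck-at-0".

G6 stuck-at-1

Fault-free values for test 1 (A=1, B=1, C=0, D=0, E=0): G1=0, G2=0, G3=0, G4=1, G5=0, G6=0, G7=1, G8=1, giving Y1=0, Y2=1. Observed Y1=0, Y2=0.
Test 1: faults giving observed Y1=0, Y2=0 are {G6 stuck-at-1, G7 stuck-at-0, G8 stuck-at-0}.
Test 2 (A=0, B=1, C=0, D=0, E=1): fault-free G1=1, G2=1, G3=1, G4=0, G5=0, G6=1, G7=1, G8=1 → Y1=0, Y2=1; observed Y1=0, Y2=1. Eliminates G7 stuck-at-0, G8 stuck-at-0.
Only G6 stuck-at-1 is consistent with every test.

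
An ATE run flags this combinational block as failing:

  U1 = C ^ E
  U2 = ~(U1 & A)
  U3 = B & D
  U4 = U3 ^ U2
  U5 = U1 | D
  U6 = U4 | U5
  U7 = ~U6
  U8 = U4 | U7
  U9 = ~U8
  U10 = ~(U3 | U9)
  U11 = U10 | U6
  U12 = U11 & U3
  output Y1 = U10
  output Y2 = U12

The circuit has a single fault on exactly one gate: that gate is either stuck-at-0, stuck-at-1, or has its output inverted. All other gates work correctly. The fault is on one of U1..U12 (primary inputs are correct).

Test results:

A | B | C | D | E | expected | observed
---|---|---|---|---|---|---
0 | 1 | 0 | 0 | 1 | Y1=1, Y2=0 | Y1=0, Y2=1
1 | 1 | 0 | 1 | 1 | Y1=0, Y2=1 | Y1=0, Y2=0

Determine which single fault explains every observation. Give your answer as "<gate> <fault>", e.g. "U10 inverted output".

U3 inverted output

Fault-free values for test 1 (A=0, B=1, C=0, D=0, E=1): U1=1, U2=1, U3=0, U4=1, U5=1, U6=1, U7=0, U8=1, U9=0, U10=1, U11=1, U12=0, giving Y1=1, Y2=0. Observed Y1=0, Y2=1.
Test 1: faults giving observed Y1=0, Y2=1 are {U3 stuck-at-1, U3 inverted output}.
Test 2 (A=1, B=1, C=0, D=1, E=1): fault-free U1=1, U2=0, U3=1, U4=1, U5=1, U6=1, U7=0, U8=1, U9=0, U10=0, U11=1, U12=1 → Y1=0, Y2=1; observed Y1=0, Y2=0. Eliminates U3 stuck-at-1.
Only U3 inverted output is consistent with every test.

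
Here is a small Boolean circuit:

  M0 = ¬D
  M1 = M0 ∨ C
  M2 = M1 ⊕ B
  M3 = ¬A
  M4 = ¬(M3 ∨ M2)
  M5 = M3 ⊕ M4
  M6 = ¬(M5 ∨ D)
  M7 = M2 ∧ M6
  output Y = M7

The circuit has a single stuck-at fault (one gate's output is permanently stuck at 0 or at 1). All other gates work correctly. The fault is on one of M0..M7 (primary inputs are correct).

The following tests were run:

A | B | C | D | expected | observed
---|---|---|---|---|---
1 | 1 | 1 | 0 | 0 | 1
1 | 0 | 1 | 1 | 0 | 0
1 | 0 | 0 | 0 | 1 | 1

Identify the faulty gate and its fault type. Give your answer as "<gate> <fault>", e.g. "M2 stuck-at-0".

M2 stuck-at-1

Fault-free values for test 1 (A=1, B=1, C=1, D=0): M0=1, M1=1, M2=0, M3=0, M4=1, M5=1, M6=0, M7=0, giving Y=0. Observed 1.
Test 1: faults giving observed 1 are {M1 stuck-at-0, M2 stuck-at-1, M7 stuck-at-1}.
Test 2 (A=1, B=0, C=1, D=1): fault-free M0=0, M1=1, M2=1, M3=0, M4=0, M5=0, M6=0, M7=0 → 0; observed 0. Eliminates M7 stuck-at-1.
Test 3 (A=1, B=0, C=0, D=0): fault-free M0=1, M1=1, M2=1, M3=0, M4=0, M5=0, M6=1, M7=1 → 1; observed 1. Eliminates M1 stuck-at-0.
Only M2 stuck-at-1 is consistent with every test.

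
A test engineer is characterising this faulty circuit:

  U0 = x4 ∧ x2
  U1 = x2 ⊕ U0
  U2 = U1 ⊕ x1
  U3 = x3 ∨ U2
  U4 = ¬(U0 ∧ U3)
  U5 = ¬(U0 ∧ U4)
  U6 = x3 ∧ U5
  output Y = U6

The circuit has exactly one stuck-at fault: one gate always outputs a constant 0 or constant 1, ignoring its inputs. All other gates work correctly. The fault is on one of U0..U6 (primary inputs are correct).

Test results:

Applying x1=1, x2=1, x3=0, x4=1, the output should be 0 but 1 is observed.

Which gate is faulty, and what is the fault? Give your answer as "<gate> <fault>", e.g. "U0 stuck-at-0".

Fault-free values for test 1 (x1=1, x2=1, x3=0, x4=1): U0=1, U1=0, U2=1, U3=1, U4=0, U5=1, U6=0, giving Y=0. Observed 1.
Test 1: faults giving observed 1 are {U6 stuck-at-1}.
Only U6 stuck-at-1 is consistent with every test.

U6 stuck-at-1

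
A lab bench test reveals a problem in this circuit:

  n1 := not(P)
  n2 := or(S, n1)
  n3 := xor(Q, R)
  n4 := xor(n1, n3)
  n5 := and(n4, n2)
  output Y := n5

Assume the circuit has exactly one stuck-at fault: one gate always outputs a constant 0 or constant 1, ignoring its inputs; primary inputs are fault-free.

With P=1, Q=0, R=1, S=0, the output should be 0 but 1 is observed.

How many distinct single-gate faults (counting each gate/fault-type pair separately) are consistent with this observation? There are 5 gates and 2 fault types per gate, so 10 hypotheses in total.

Fault-free: n1=0, n2=0, n3=1, n4=1, n5=0 → 0. Observed 1.
  n1 stuck-at-0: output 0 ✗
  n1 stuck-at-1: output 0 ✗
  n2 stuck-at-0: output 0 ✗
  n2 stuck-at-1: output 1 ✓
  n3 stuck-at-0: output 0 ✗
  n3 stuck-at-1: output 0 ✗
  n4 stuck-at-0: output 0 ✗
  n4 stuck-at-1: output 0 ✗
  n5 stuck-at-0: output 0 ✗
  n5 stuck-at-1: output 1 ✓
Consistent faults: {n2 stuck-at-1, n5 stuck-at-1} — 2 in all.

2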